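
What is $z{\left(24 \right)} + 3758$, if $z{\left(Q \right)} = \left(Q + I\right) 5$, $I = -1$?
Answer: $3873$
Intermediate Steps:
$z{\left(Q \right)} = -5 + 5 Q$ ($z{\left(Q \right)} = \left(Q - 1\right) 5 = \left(-1 + Q\right) 5 = -5 + 5 Q$)
$z{\left(24 \right)} + 3758 = \left(-5 + 5 \cdot 24\right) + 3758 = \left(-5 + 120\right) + 3758 = 115 + 3758 = 3873$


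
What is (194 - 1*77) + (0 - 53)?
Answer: 64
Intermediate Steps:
(194 - 1*77) + (0 - 53) = (194 - 77) - 53 = 117 - 53 = 64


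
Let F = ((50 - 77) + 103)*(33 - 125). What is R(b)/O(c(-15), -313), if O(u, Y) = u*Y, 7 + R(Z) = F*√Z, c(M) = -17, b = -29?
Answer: -7/5321 - 6992*I*√29/5321 ≈ -0.0013155 - 7.0763*I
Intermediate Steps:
F = -6992 (F = (-27 + 103)*(-92) = 76*(-92) = -6992)
R(Z) = -7 - 6992*√Z
O(u, Y) = Y*u
R(b)/O(c(-15), -313) = (-7 - 6992*I*√29)/((-313*(-17))) = (-7 - 6992*I*√29)/5321 = (-7 - 6992*I*√29)*(1/5321) = -7/5321 - 6992*I*√29/5321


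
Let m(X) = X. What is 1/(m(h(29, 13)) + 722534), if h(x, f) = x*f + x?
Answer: 1/722940 ≈ 1.3832e-6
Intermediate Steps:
h(x, f) = x + f*x (h(x, f) = f*x + x = x + f*x)
1/(m(h(29, 13)) + 722534) = 1/(29*(1 + 13) + 722534) = 1/(29*14 + 722534) = 1/(406 + 722534) = 1/722940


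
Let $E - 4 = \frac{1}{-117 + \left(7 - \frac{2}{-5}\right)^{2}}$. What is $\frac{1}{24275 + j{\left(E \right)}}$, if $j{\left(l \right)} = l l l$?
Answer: $\frac{3767287616}{91689119576999} \approx 4.1088 \cdot 10^{-5}$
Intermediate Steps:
$E = \frac{6199}{1556}$ ($E = 4 + \frac{1}{-117 + \left(7 - \frac{2}{-5}\right)^{2}} = 4 + \frac{1}{-117 + \left(7 - - \frac{2}{5}\right)^{2}} = 4 + \frac{1}{-117 + \left(7 + \frac{2}{5}\right)^{2}} = 4 + \frac{1}{-117 + \left(\frac{37}{5}\right)^{2}} = 4 + \frac{1}{-117 + \frac{1369}{25}} = 4 + \frac{1}{- \frac{1556}{25}} = 4 - \frac{25}{1556} = \frac{6199}{1556} \approx 3.9839$)
$j{\left(l \right)} = l^{3}$ ($j{\left(l \right)} = l^{2} l = l^{3}$)
$\frac{1}{24275 + j{\left(E \right)}} = \frac{1}{24275 + \left(\frac{6199}{1556}\right)^{3}} = \frac{1}{24275 + \frac{238212698599}{3767287616}} = \frac{1}{\frac{91689119576999}{3767287616}} = \frac{3767287616}{91689119576999}$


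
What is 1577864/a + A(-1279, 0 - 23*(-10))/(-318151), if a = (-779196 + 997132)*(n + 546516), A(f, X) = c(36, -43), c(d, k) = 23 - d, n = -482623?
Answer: 85377326561/553765074247006 ≈ 0.00015418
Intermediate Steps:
A(f, X) = -13 (A(f, X) = 23 - 1*36 = 23 - 36 = -13)
a = 13924584848 (a = (-779196 + 997132)*(-482623 + 546516) = 217936*63893 = 13924584848)
1577864/a + A(-1279, 0 - 23*(-10))/(-318151) = 1577864/13924584848 - 13/(-318151) = 1577864*(1/13924584848) - 13*(-1/318151) = 197233/1740573106 + 13/318151 = 85377326561/553765074247006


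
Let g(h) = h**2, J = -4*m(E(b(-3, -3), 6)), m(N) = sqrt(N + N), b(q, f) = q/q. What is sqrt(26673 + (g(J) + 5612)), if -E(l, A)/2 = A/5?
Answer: sqrt(805205)/5 ≈ 179.47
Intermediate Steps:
b(q, f) = 1
E(l, A) = -2*A/5
m(N) = sqrt(2)*sqrt(N) (m(N) = sqrt(2*N) = sqrt(2)*sqrt(N))
J = -8*I*sqrt(30)/5 (J = -4*sqrt(2)*sqrt(-2/5*6) = -4*sqrt(2)*sqrt(-12/5) = -4*sqrt(2)*2*I*sqrt(15)/5 = -8*I*sqrt(30)/5 ≈ -8.7636*I)
sqrt(26673 + (g(J) + 5612)) = sqrt(26673 + ((-8*I*sqrt(30)/5)**2 + 5612)) = sqrt(26673 + (-384/5 + 5612)) = sqrt(26673 + 27676/5) = sqrt(161041/5) = sqrt(805205)/5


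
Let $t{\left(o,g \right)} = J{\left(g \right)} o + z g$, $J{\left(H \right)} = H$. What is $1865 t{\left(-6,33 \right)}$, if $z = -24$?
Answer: $-1846350$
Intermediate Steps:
$t{\left(o,g \right)} = - 24 g + g o$ ($t{\left(o,g \right)} = g o - 24 g = - 24 g + g o$)
$1865 t{\left(-6,33 \right)} = 1865 \cdot 33 \left(-24 - 6\right) = 1865 \cdot 33 \left(-30\right) = 1865 \left(-990\right) = -1846350$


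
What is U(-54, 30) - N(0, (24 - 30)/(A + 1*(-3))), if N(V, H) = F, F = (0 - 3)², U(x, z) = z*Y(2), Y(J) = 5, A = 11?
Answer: 141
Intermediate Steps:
U(x, z) = 5*z (U(x, z) = z*5 = 5*z)
F = 9 (F = (-3)² = 9)
N(V, H) = 9
U(-54, 30) - N(0, (24 - 30)/(A + 1*(-3))) = 5*30 - 1*9 = 150 - 9 = 141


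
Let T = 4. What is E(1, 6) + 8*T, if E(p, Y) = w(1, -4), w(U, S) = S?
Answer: 28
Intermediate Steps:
E(p, Y) = -4
E(1, 6) + 8*T = -4 + 8*4 = -4 + 32 = 28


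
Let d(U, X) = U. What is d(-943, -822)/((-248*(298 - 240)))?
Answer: 943/14384 ≈ 0.065559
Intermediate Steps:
d(-943, -822)/((-248*(298 - 240))) = -943*(-1/(248*(298 - 240))) = -943/((-248*58)) = -943/(-14384) = -943*(-1/14384) = 943/14384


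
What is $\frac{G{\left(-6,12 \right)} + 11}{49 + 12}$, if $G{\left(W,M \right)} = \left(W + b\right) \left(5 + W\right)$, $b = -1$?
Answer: $\frac{18}{61} \approx 0.29508$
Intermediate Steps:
$G{\left(W,M \right)} = \left(-1 + W\right) \left(5 + W\right)$ ($G{\left(W,M \right)} = \left(W - 1\right) \left(5 + W\right) = \left(-1 + W\right) \left(5 + W\right)$)
$\frac{G{\left(-6,12 \right)} + 11}{49 + 12} = \frac{\left(-5 + \left(-6\right)^{2} + 4 \left(-6\right)\right) + 11}{49 + 12} = \frac{\left(-5 + 36 - 24\right) + 11}{61} = \left(7 + 11\right) \frac{1}{61} = 18 \cdot \frac{1}{61} = \frac{18}{61}$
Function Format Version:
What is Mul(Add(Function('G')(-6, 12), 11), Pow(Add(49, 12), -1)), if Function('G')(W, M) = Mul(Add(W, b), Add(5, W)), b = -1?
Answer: Rational(18, 61) ≈ 0.29508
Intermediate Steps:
Function('G')(W, M) = Mul(Add(-1, W), Add(5, W)) (Function('G')(W, M) = Mul(Add(W, -1), Add(5, W)) = Mul(Add(-1, W), Add(5, W)))
Mul(Add(Function('G')(-6, 12), 11), Pow(Add(49, 12), -1)) = Mul(Add(Add(-5, Pow(-6, 2), Mul(4, -6)), 11), Pow(Add(49, 12), -1)) = Mul(Add(Add(-5, 36, -24), 11), Pow(61, -1)) = Mul(Add(7, 11), Rational(1, 61)) = Mul(18, Rational(1, 61)) = Rational(18, 61)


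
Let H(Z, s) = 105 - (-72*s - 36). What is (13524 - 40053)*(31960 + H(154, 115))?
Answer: -1071267549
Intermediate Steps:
H(Z, s) = 141 + 72*s (H(Z, s) = 105 - (-36 - 72*s) = 105 + (36 + 72*s) = 141 + 72*s)
(13524 - 40053)*(31960 + H(154, 115)) = (13524 - 40053)*(31960 + (141 + 72*115)) = -26529*(31960 + (141 + 8280)) = -26529*(31960 + 8421) = -26529*40381 = -1071267549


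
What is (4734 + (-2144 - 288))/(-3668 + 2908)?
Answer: -1151/380 ≈ -3.0289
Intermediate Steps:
(4734 + (-2144 - 288))/(-3668 + 2908) = (4734 - 2432)/(-760) = 2302*(-1/760) = -1151/380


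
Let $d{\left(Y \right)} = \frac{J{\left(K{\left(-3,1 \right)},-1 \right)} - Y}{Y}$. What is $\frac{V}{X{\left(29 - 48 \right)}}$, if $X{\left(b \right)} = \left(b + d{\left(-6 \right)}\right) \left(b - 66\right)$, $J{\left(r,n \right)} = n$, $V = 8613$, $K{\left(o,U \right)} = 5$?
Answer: $\frac{51678}{10115} \approx 5.109$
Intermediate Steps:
$d{\left(Y \right)} = \frac{-1 - Y}{Y}$
$X{\left(b \right)} = \left(-66 + b\right) \left(- \frac{5}{6} + b\right)$ ($X{\left(b \right)} = \left(b + \frac{-1 - -6}{-6}\right) \left(b - 66\right) = \left(b - \frac{-1 + 6}{6}\right) \left(-66 + b\right) = \left(b - \frac{5}{6}\right) \left(-66 + b\right) = \left(- \frac{5}{6} + b\right) \left(-66 + b\right) = \left(-66 + b\right) \left(- \frac{5}{6} + b\right)$)
$\frac{V}{X{\left(29 - 48 \right)}} = \frac{8613}{55 + \left(29 - 48\right)^{2} - \frac{401 \left(29 - 48\right)}{6}} = \frac{8613}{55 + \left(-19\right)^{2} - - \frac{7619}{6}} = \frac{8613}{55 + 361 + \frac{7619}{6}} = \frac{8613}{\frac{10115}{6}} = 8613 \cdot \frac{6}{10115} = \frac{51678}{10115}$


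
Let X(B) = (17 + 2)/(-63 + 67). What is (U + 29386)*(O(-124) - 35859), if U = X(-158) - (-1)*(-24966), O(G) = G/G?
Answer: -317325371/2 ≈ -1.5866e+8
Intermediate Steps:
X(B) = 19/4
O(G) = 1
U = -99845/4 (U = 19/4 - (-1)*(-24966) = 19/4 - 1*24966 = 19/4 - 24966 = -99845/4 ≈ -24961.)
(U + 29386)*(O(-124) - 35859) = (-99845/4 + 29386)*(1 - 35859) = (17699/4)*(-35858) = -317325371/2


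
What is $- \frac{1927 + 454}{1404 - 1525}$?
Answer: $\frac{2381}{121} \approx 19.678$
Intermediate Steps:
$- \frac{1927 + 454}{1404 - 1525} = - \frac{2381}{-121} = - \frac{2381 \left(-1\right)}{121} = \left(-1\right) \left(- \frac{2381}{121}\right) = \frac{2381}{121}$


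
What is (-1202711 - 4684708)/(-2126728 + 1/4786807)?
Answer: 9393979493711/3393412159165 ≈ 2.7683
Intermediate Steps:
(-1202711 - 4684708)/(-2126728 + 1/4786807) = -5887419/(-2126728 + 1/4786807) = -5887419/(-10180236477495/4786807) = -5887419*(-4786807/10180236477495) = 9393979493711/3393412159165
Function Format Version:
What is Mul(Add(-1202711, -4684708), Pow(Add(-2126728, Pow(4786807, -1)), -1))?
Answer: Rational(9393979493711, 3393412159165) ≈ 2.7683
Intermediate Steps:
Mul(Add(-1202711, -4684708), Pow(Add(-2126728, Pow(4786807, -1)), -1)) = Mul(-5887419, Pow(Add(-2126728, Rational(1, 4786807)), -1)) = Mul(-5887419, Pow(Rational(-10180236477495, 4786807), -1)) = Mul(-5887419, Rational(-4786807, 10180236477495)) = Rational(9393979493711, 3393412159165)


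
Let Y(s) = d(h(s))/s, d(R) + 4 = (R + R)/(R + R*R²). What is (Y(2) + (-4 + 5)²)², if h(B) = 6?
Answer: 1296/1369 ≈ 0.94668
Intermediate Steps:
d(R) = -4 + 2*R/(R + R³) (d(R) = -4 + (R + R)/(R + R*R²) = -4 + (2*R)/(R + R³) = -4 + 2*R/(R + R³))
Y(s) = -146/(37*s) (Y(s) = (2*(-1 - 2*6²)/(1 + 6²))/s = (2*(-1 - 2*36)/(1 + 36))/s = (2*(-1 - 72)/37)/s = (2*(1/37)*(-73))/s = -146/(37*s))
(Y(2) + (-4 + 5)²)² = (-146/37/2 + (-4 + 5)²)² = (-146/37*½ + 1²)² = (-73/37 + 1)² = (-36/37)² = 1296/1369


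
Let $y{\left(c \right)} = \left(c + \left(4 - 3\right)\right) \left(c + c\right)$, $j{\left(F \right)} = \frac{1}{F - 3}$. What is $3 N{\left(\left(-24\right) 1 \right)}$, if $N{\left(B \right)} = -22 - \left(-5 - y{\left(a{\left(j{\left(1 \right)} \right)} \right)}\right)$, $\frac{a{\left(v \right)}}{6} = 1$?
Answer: $201$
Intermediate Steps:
$j{\left(F \right)} = \frac{1}{-3 + F}$
$a{\left(v \right)} = 6$ ($a{\left(v \right)} = 6 \cdot 1 = 6$)
$y{\left(c \right)} = 2 c \left(1 + c\right)$ ($y{\left(c \right)} = \left(c + \left(4 - 3\right)\right) 2 c = \left(c + 1\right) 2 c = \left(1 + c\right) 2 c = 2 c \left(1 + c\right)$)
$N{\left(B \right)} = 67$ ($N{\left(B \right)} = -22 - \left(-5 - 2 \cdot 6 \left(1 + 6\right)\right) = -22 - \left(-5 - 2 \cdot 6 \cdot 7\right) = -22 - \left(-5 - 84\right) = -22 - -89 = -22 + 89 = 67$)
$3 N{\left(\left(-24\right) 1 \right)} = 3 \cdot 67 = 201$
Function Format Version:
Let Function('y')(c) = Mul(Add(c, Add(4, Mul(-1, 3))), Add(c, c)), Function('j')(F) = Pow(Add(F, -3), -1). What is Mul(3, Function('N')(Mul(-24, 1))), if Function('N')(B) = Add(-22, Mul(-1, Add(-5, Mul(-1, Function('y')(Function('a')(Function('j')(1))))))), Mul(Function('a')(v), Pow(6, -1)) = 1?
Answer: 201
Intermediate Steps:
Function('j')(F) = Pow(Add(-3, F), -1)
Function('a')(v) = 6 (Function('a')(v) = Mul(6, 1) = 6)
Function('y')(c) = Mul(2, c, Add(1, c)) (Function('y')(c) = Mul(Add(c, Add(4, -3)), Mul(2, c)) = Mul(Add(c, 1), Mul(2, c)) = Mul(Add(1, c), Mul(2, c)) = Mul(2, c, Add(1, c)))
Function('N')(B) = 67 (Function('N')(B) = Add(-22, Mul(-1, Add(-5, Mul(-1, Mul(2, 6, Add(1, 6)))))) = Add(-22, Mul(-1, Add(-5, Mul(-1, Mul(2, 6, 7))))) = Add(-22, Mul(-1, Add(-5, Mul(-1, 84)))) = Add(-22, Mul(-1, Add(-5, -84))) = Add(-22, Mul(-1, -89)) = Add(-22, 89) = 67)
Mul(3, Function('N')(Mul(-24, 1))) = Mul(3, 67) = 201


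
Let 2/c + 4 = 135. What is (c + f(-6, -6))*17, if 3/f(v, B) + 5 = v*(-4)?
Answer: 7327/2489 ≈ 2.9438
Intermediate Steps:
c = 2/131 (c = 2/(-4 + 135) = 2/131 ≈ 0.015267)
f(v, B) = 3/(-5 - 4*v) (f(v, B) = 3/(-5 + v*(-4)) = 3/(-5 - 4*v))
(c + f(-6, -6))*17 = (2/131 - 3/(5 + 4*(-6)))*17 = (2/131 - 3/(5 - 24))*17 = (2/131 - 3/(-19))*17 = (2/131 - 3*(-1/19))*17 = (2/131 + 3/19)*17 = (431/2489)*17 = 7327/2489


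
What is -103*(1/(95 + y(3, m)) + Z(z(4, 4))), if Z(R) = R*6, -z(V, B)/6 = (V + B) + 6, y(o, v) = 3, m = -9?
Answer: 5087273/98 ≈ 51911.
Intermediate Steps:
z(V, B) = -36 - 6*B - 6*V (z(V, B) = -6*((V + B) + 6) = -6*((B + V) + 6) = -6*(6 + B + V) = -36 - 6*B - 6*V)
Z(R) = 6*R
-103*(1/(95 + y(3, m)) + Z(z(4, 4))) = -103*(1/(95 + 3) + 6*(-36 - 6*4 - 6*4)) = -103*(1/98 + 6*(-36 - 24 - 24)) = -103*(1/98 + 6*(-84)) = -103*(1/98 - 504) = -103*(-49391/98) = 5087273/98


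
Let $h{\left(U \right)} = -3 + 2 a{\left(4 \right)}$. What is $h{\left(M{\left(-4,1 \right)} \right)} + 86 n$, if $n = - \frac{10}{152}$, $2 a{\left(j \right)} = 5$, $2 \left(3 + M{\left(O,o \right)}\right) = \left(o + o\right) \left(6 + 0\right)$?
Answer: $- \frac{139}{38} \approx -3.6579$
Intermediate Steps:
$M{\left(O,o \right)} = -3 + 6 o$ ($M{\left(O,o \right)} = -3 + \frac{\left(o + o\right) \left(6 + 0\right)}{2} = -3 + \frac{2 o 6}{2} = -3 + \frac{12 o}{2} = -3 + 6 o$)
$a{\left(j \right)} = \frac{5}{2}$ ($a{\left(j \right)} = \frac{1}{2} \cdot 5 = \frac{5}{2}$)
$n = - \frac{5}{76}$ ($n = \left(-10\right) \frac{1}{152} = - \frac{5}{76} \approx -0.065789$)
$h{\left(U \right)} = 2$ ($h{\left(U \right)} = -3 + 2 \cdot \frac{5}{2} = -3 + 5 = 2$)
$h{\left(M{\left(-4,1 \right)} \right)} + 86 n = 2 + 86 \left(- \frac{5}{76}\right) = 2 - \frac{215}{38} = - \frac{139}{38}$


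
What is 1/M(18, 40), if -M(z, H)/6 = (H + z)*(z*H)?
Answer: -1/250560 ≈ -3.9911e-6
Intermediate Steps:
M(z, H) = -6*H*z*(H + z) (M(z, H) = -6*(H + z)*z*H = -6*(H + z)*H*z = -6*H*z*(H + z))
1/M(18, 40) = 1/(-6*40*18*(40 + 18)) = 1/(-6*40*18*58) = 1/(-250560) = -1/250560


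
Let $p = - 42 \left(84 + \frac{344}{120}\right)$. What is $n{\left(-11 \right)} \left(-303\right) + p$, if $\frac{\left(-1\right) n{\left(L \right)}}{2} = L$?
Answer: $- \frac{51572}{5} \approx -10314.0$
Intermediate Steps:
$n{\left(L \right)} = - 2 L$
$p = - \frac{18242}{5}$ ($p = - 42 \left(84 + 344 \cdot \frac{1}{120}\right) = - 42 \left(84 + \frac{43}{15}\right) = \left(-42\right) \frac{1303}{15} = - \frac{18242}{5} \approx -3648.4$)
$n{\left(-11 \right)} \left(-303\right) + p = \left(-2\right) \left(-11\right) \left(-303\right) - \frac{18242}{5} = 22 \left(-303\right) - \frac{18242}{5} = -6666 - \frac{18242}{5} = - \frac{51572}{5}$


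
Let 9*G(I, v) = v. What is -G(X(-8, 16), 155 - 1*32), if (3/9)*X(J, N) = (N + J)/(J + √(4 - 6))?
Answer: -41/3 ≈ -13.667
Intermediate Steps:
X(J, N) = 3*(J + N)/(J + I*√2) (X(J, N) = 3*((N + J)/(J + √(4 - 6))) = 3*((J + N)/(J + √(-2))) = 3*((J + N)/(J + I*√2)) = 3*(J + N)/(J + I*√2))
G(I, v) = v/9
-G(X(-8, 16), 155 - 1*32) = -(155 - 1*32)/9 = -(155 - 32)/9 = -123/9 = -1*41/3 = -41/3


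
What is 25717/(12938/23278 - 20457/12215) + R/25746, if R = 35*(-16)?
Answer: -6723750422939275/292548465732 ≈ -22983.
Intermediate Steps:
R = -560
25717/(12938/23278 - 20457/12215) + R/25746 = 25717/(12938/23278 - 20457/12215) - 560/25746 = 25717/(12938*(1/23278) - 20457*1/12215) - 560*1/25746 = 25717/(6469/11639 - 20457/12215) - 40/1839 = 25717/(-159080188/142170385) - 40/1839 = 25717*(-142170385/159080188) - 40/1839 = -3656195791045/159080188 - 40/1839 = -6723750422939275/292548465732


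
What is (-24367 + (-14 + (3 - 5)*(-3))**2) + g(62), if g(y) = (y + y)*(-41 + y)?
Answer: -21699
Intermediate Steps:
g(y) = 2*y*(-41 + y) (g(y) = (2*y)*(-41 + y) = 2*y*(-41 + y))
(-24367 + (-14 + (3 - 5)*(-3))**2) + g(62) = (-24367 + (-14 + (3 - 5)*(-3))**2) + 2*62*(-41 + 62) = (-24367 + (-14 - 2*(-3))**2) + 2*62*21 = (-24367 + (-14 + 6)**2) + 2604 = (-24367 + (-8)**2) + 2604 = (-24367 + 64) + 2604 = -24303 + 2604 = -21699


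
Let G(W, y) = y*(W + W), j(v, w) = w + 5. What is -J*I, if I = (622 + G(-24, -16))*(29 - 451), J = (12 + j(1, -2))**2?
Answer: 131980500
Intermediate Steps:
j(v, w) = 5 + w
G(W, y) = 2*W*y (G(W, y) = y*(2*W) = 2*W*y)
J = 225 (J = (12 + (5 - 2))**2 = (12 + 3)**2 = 15**2 = 225)
I = -586580 (I = (622 + 2*(-24)*(-16))*(29 - 451) = (622 + 768)*(-422) = 1390*(-422) = -586580)
-J*I = -225*(-586580) = -1*(-131980500) = 131980500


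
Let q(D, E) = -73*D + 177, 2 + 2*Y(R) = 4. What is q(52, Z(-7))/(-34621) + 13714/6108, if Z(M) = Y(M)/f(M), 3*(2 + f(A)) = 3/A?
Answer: 248448623/105732534 ≈ 2.3498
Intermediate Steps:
f(A) = -2 + 1/A (f(A) = -2 + (3/A)/3 = -2 + 1/A)
Y(R) = 1 (Y(R) = -1 + (½)*4 = -1 + 2 = 1)
Z(M) = 1/(-2 + 1/M)
q(D, E) = 177 - 73*D
q(52, Z(-7))/(-34621) + 13714/6108 = (177 - 73*52)/(-34621) + 13714/6108 = (177 - 3796)*(-1/34621) + 13714*(1/6108) = -3619*(-1/34621) + 6857/3054 = 3619/34621 + 6857/3054 = 248448623/105732534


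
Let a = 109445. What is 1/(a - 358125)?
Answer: -1/248680 ≈ -4.0212e-6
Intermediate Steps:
1/(a - 358125) = 1/(109445 - 358125) = 1/(-248680) = -1/248680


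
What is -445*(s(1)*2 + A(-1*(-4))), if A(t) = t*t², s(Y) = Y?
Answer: -29370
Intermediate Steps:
A(t) = t³
-445*(s(1)*2 + A(-1*(-4))) = -445*(1*2 + (-1*(-4))³) = -445*(2 + 4³) = -445*(2 + 64) = -445*66 = -29370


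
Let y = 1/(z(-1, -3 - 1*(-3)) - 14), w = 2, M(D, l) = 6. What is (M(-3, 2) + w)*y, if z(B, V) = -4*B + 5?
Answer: -8/5 ≈ -1.6000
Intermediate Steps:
z(B, V) = 5 - 4*B
y = -⅕ (y = 1/((5 - 4*(-1)) - 14) = 1/((5 + 4) - 14) = 1/(9 - 14) = 1/(-5) = -⅕ ≈ -0.20000)
(M(-3, 2) + w)*y = (6 + 2)*(-⅕) = 8*(-⅕) = -8/5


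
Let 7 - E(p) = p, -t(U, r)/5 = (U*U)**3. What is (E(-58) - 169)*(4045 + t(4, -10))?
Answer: 1709240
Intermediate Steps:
t(U, r) = -5*U**6
E(p) = 7 - p
(E(-58) - 169)*(4045 + t(4, -10)) = ((7 - 1*(-58)) - 169)*(4045 - 5*4**6) = ((7 + 58) - 169)*(4045 - 5*4096) = (65 - 169)*(4045 - 20480) = -104*(-16435) = 1709240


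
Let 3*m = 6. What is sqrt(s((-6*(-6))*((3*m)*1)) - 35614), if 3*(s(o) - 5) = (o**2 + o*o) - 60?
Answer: 5*I*sqrt(181) ≈ 67.268*I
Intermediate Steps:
m = 2 (m = (1/3)*6 = 2)
s(o) = -15 + 2*o**2/3 (s(o) = 5 + ((o**2 + o*o) - 60)/3 = 5 + ((o**2 + o**2) - 60)/3 = 5 + (2*o**2 - 60)/3 = 5 + (-60 + 2*o**2)/3 = 5 + (-20 + 2*o**2/3) = -15 + 2*o**2/3)
sqrt(s((-6*(-6))*((3*m)*1)) - 35614) = sqrt((-15 + 2*((-6*(-6))*((3*2)*1))**2/3) - 35614) = sqrt((-15 + 2*(36*(6*1))**2/3) - 35614) = sqrt((-15 + 2*(36*6)**2/3) - 35614) = sqrt((-15 + (2/3)*216**2) - 35614) = sqrt((-15 + (2/3)*46656) - 35614) = sqrt((-15 + 31104) - 35614) = sqrt(31089 - 35614) = sqrt(-4525) = 5*I*sqrt(181)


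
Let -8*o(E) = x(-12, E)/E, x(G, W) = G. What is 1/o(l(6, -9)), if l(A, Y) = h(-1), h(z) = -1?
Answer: -⅔ ≈ -0.66667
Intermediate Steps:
l(A, Y) = -1
o(E) = 3/(2*E) (o(E) = -(-3)/(2*E) = 3/(2*E))
1/o(l(6, -9)) = 1/((3/2)/(-1)) = 1/((3/2)*(-1)) = 1/(-3/2) = -⅔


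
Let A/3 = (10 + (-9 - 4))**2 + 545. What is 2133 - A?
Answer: 471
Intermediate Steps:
A = 1662 (A = 3*((10 + (-9 - 4))**2 + 545) = 3*((10 - 13)**2 + 545) = 3*((-3)**2 + 545) = 3*(9 + 545) = 3*554 = 1662)
2133 - A = 2133 - 1*1662 = 2133 - 1662 = 471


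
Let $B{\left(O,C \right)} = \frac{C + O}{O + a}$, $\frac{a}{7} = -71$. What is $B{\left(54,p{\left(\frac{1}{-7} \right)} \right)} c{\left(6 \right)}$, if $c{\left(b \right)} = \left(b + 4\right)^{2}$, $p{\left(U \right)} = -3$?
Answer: $- \frac{5100}{443} \approx -11.512$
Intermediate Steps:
$a = -497$ ($a = 7 \left(-71\right) = -497$)
$B{\left(O,C \right)} = \frac{C + O}{-497 + O}$ ($B{\left(O,C \right)} = \frac{C + O}{O - 497} = \frac{C + O}{-497 + O}$)
$c{\left(b \right)} = \left(4 + b\right)^{2}$
$B{\left(54,p{\left(\frac{1}{-7} \right)} \right)} c{\left(6 \right)} = \frac{-3 + 54}{-497 + 54} \left(4 + 6\right)^{2} = \frac{1}{-443} \cdot 51 \cdot 10^{2} = \left(- \frac{1}{443}\right) 51 \cdot 100 = \left(- \frac{51}{443}\right) 100 = - \frac{5100}{443}$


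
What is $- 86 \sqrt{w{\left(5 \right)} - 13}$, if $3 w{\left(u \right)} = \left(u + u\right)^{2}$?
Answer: $- \frac{86 \sqrt{183}}{3} \approx -387.8$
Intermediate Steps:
$w{\left(u \right)} = \frac{4 u^{2}}{3}$ ($w{\left(u \right)} = \frac{\left(u + u\right)^{2}}{3} = \frac{\left(2 u\right)^{2}}{3} = \frac{4 u^{2}}{3}$)
$- 86 \sqrt{w{\left(5 \right)} - 13} = - 86 \sqrt{\frac{4 \cdot 5^{2}}{3} - 13} = - 86 \sqrt{\frac{4}{3} \cdot 25 - 13} = - 86 \sqrt{\frac{100}{3} - 13} = - 86 \sqrt{\frac{61}{3}} = - 86 \frac{\sqrt{183}}{3} = - \frac{86 \sqrt{183}}{3}$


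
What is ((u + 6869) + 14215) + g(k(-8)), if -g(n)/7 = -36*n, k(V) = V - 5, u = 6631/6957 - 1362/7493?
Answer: 928349898857/52128801 ≈ 17809.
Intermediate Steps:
u = 40210649/52128801 (u = 6631*(1/6957) - 1362*1/7493 = 6631/6957 - 1362/7493 = 40210649/52128801 ≈ 0.77137)
k(V) = -5 + V
g(n) = 252*n (g(n) = -(-252)*n = 252*n)
((u + 6869) + 14215) + g(k(-8)) = ((40210649/52128801 + 6869) + 14215) + 252*(-5 - 8) = (358112944718/52128801 + 14215) + 252*(-13) = 1099123850933/52128801 - 3276 = 928349898857/52128801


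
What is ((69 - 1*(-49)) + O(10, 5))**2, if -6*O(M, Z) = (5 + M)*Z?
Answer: 44521/4 ≈ 11130.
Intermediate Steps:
O(M, Z) = -Z*(5 + M)/6 (O(M, Z) = -(5 + M)*Z/6 = -Z*(5 + M)/6)
((69 - 1*(-49)) + O(10, 5))**2 = ((69 - 1*(-49)) - 1/6*5*(5 + 10))**2 = ((69 + 49) - 1/6*5*15)**2 = (118 - 25/2)**2 = (211/2)**2 = 44521/4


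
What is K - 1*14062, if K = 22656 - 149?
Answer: 8445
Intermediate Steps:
K = 22507
K - 1*14062 = 22507 - 1*14062 = 22507 - 14062 = 8445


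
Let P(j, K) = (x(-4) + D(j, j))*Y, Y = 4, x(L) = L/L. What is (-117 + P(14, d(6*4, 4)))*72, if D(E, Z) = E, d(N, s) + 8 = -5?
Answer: -4104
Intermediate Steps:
d(N, s) = -13 (d(N, s) = -8 - 5 = -13)
x(L) = 1
P(j, K) = 4 + 4*j (P(j, K) = (1 + j)*4 = 4 + 4*j)
(-117 + P(14, d(6*4, 4)))*72 = (-117 + (4 + 4*14))*72 = (-117 + (4 + 56))*72 = (-117 + 60)*72 = -57*72 = -4104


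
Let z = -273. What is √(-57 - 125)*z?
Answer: -273*I*√182 ≈ -3683.0*I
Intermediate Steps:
√(-57 - 125)*z = √(-57 - 125)*(-273) = √(-182)*(-273) = (I*√182)*(-273) = -273*I*√182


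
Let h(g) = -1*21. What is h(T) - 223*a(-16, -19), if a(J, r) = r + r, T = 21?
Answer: 8453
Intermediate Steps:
a(J, r) = 2*r
h(g) = -21
h(T) - 223*a(-16, -19) = -21 - 446*(-19) = -21 - 223*(-38) = -21 + 8474 = 8453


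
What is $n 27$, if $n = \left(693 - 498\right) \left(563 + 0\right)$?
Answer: $2964195$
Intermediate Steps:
$n = 109785$ ($n = 195 \cdot 563 = 109785$)
$n 27 = 109785 \cdot 27 = 2964195$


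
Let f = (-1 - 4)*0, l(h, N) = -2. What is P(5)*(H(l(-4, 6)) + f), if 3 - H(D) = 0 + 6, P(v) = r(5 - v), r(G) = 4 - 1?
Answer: -9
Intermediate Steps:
r(G) = 3
P(v) = 3
H(D) = -3 (H(D) = 3 - (0 + 6) = 3 - 1*6 = 3 - 6 = -3)
f = 0 (f = -5*0 = 0)
P(5)*(H(l(-4, 6)) + f) = 3*(-3 + 0) = 3*(-3) = -9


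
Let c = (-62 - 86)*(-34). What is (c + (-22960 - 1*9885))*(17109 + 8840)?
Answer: -721719537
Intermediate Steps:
c = 5032 (c = -148*(-34) = 5032)
(c + (-22960 - 1*9885))*(17109 + 8840) = (5032 + (-22960 - 1*9885))*(17109 + 8840) = (5032 + (-22960 - 9885))*25949 = (5032 - 32845)*25949 = -27813*25949 = -721719537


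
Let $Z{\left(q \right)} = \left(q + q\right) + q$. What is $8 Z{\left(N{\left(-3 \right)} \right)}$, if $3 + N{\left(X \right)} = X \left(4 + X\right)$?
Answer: $-144$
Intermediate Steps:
$N{\left(X \right)} = -3 + X \left(4 + X\right)$
$Z{\left(q \right)} = 3 q$ ($Z{\left(q \right)} = 2 q + q = 3 q$)
$8 Z{\left(N{\left(-3 \right)} \right)} = 8 \cdot 3 \left(-3 + \left(-3\right)^{2} + 4 \left(-3\right)\right) = 8 \cdot 3 \left(-3 + 9 - 12\right) = 8 \cdot 3 \left(-6\right) = 8 \left(-18\right) = -144$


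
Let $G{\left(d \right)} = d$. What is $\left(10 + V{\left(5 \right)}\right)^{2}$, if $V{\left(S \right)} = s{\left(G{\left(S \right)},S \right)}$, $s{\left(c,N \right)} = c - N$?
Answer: $100$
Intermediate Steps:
$V{\left(S \right)} = 0$ ($V{\left(S \right)} = S - S = 0$)
$\left(10 + V{\left(5 \right)}\right)^{2} = \left(10 + 0\right)^{2} = 10^{2} = 100$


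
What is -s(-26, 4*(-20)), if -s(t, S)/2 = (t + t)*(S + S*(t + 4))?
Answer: -174720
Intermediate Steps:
s(t, S) = -4*t*(S + S*(4 + t)) (s(t, S) = -2*(t + t)*(S + S*(t + 4)) = -2*2*t*(S + S*(4 + t)) = -4*t*(S + S*(4 + t)))
-s(-26, 4*(-20)) = -(-4)*4*(-20)*(-26)*(5 - 26) = -(-4)*(-80)*(-26)*(-21) = -1*174720 = -174720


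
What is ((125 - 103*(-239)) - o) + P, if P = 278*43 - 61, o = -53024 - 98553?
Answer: 188212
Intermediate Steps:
o = -151577
P = 11893 (P = 11954 - 61 = 11893)
((125 - 103*(-239)) - o) + P = ((125 - 103*(-239)) - 1*(-151577)) + 11893 = ((125 + 24617) + 151577) + 11893 = (24742 + 151577) + 11893 = 176319 + 11893 = 188212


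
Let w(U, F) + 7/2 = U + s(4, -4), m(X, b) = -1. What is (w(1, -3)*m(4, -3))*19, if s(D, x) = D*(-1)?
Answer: 247/2 ≈ 123.50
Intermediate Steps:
s(D, x) = -D
w(U, F) = -15/2 + U (w(U, F) = -7/2 + (U - 1*4) = -7/2 + (U - 4) = -7/2 + (-4 + U) = -15/2 + U)
(w(1, -3)*m(4, -3))*19 = ((-15/2 + 1)*(-1))*19 = -13/2*(-1)*19 = (13/2)*19 = 247/2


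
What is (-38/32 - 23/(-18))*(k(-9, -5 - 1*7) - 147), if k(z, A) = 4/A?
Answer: -2873/216 ≈ -13.301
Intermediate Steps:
(-38/32 - 23/(-18))*(k(-9, -5 - 1*7) - 147) = (-38/32 - 23/(-18))*(4/(-5 - 1*7) - 147) = (-38*1/32 - 23*(-1/18))*(4/(-5 - 7) - 147) = (-19/16 + 23/18)*(4/(-12) - 147) = 13*(4*(-1/12) - 147)/144 = 13*(-⅓ - 147)/144 = (13/144)*(-442/3) = -2873/216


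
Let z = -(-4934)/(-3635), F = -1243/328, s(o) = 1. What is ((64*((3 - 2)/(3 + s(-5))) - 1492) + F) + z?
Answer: -1765941937/1192280 ≈ -1481.1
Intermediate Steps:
F = -1243/328 (F = -1243*1/328 = -1243/328 ≈ -3.7896)
z = -4934/3635 (z = -(-4934)*(-1)/3635 = -1*4934/3635 = -4934/3635 ≈ -1.3574)
((64*((3 - 2)/(3 + s(-5))) - 1492) + F) + z = ((64*((3 - 2)/(3 + 1)) - 1492) - 1243/328) - 4934/3635 = ((64*(1/4) - 1492) - 1243/328) - 4934/3635 = ((64*(1*(¼)) - 1492) - 1243/328) - 4934/3635 = ((64*(¼) - 1492) - 1243/328) - 4934/3635 = ((16 - 1492) - 1243/328) - 4934/3635 = (-1476 - 1243/328) - 4934/3635 = -485371/328 - 4934/3635 = -1765941937/1192280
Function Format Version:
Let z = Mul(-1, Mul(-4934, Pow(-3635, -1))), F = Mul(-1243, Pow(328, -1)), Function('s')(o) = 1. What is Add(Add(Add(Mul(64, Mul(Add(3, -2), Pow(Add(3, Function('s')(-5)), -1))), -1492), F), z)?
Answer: Rational(-1765941937, 1192280) ≈ -1481.1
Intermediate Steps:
F = Rational(-1243, 328) (F = Mul(-1243, Rational(1, 328)) = Rational(-1243, 328) ≈ -3.7896)
z = Rational(-4934, 3635) (z = Mul(-1, Mul(-4934, Rational(-1, 3635))) = Mul(-1, Rational(4934, 3635)) = Rational(-4934, 3635) ≈ -1.3574)
Add(Add(Add(Mul(64, Mul(Add(3, -2), Pow(Add(3, Function('s')(-5)), -1))), -1492), F), z) = Add(Add(Add(Mul(64, Mul(Add(3, -2), Pow(Add(3, 1), -1))), -1492), Rational(-1243, 328)), Rational(-4934, 3635)) = Add(Add(Add(Mul(64, Mul(1, Pow(4, -1))), -1492), Rational(-1243, 328)), Rational(-4934, 3635)) = Add(Add(Add(Mul(64, Mul(1, Rational(1, 4))), -1492), Rational(-1243, 328)), Rational(-4934, 3635)) = Add(Add(Add(Mul(64, Rational(1, 4)), -1492), Rational(-1243, 328)), Rational(-4934, 3635)) = Add(Add(Add(16, -1492), Rational(-1243, 328)), Rational(-4934, 3635)) = Add(Add(-1476, Rational(-1243, 328)), Rational(-4934, 3635)) = Add(Rational(-485371, 328), Rational(-4934, 3635)) = Rational(-1765941937, 1192280)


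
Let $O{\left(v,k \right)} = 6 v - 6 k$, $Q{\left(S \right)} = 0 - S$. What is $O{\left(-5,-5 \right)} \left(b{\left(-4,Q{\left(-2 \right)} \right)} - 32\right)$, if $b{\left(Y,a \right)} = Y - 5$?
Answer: $0$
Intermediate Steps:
$Q{\left(S \right)} = - S$
$b{\left(Y,a \right)} = -5 + Y$
$O{\left(v,k \right)} = - 6 k + 6 v$
$O{\left(-5,-5 \right)} \left(b{\left(-4,Q{\left(-2 \right)} \right)} - 32\right) = \left(\left(-6\right) \left(-5\right) + 6 \left(-5\right)\right) \left(\left(-5 - 4\right) - 32\right) = \left(30 - 30\right) \left(-9 - 32\right) = 0 \left(-41\right) = 0$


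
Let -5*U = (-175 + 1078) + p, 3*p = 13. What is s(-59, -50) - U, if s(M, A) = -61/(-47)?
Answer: 128849/705 ≈ 182.76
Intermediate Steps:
p = 13/3 (p = (1/3)*13 = 13/3 ≈ 4.3333)
s(M, A) = 61/47 (s(M, A) = -61*(-1/47) = 61/47)
U = -2722/15 (U = -((-175 + 1078) + 13/3)/5 = -(903 + 13/3)/5 = -1/5*2722/3 = -2722/15 ≈ -181.47)
s(-59, -50) - U = 61/47 - 1*(-2722/15) = 61/47 + 2722/15 = 128849/705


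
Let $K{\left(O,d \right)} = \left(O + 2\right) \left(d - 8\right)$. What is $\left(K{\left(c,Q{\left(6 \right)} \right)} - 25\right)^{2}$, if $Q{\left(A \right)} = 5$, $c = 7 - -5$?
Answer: $4489$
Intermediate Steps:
$c = 12$ ($c = 7 + 5 = 12$)
$K{\left(O,d \right)} = \left(-8 + d\right) \left(2 + O\right)$ ($K{\left(O,d \right)} = \left(2 + O\right) \left(-8 + d\right) = \left(-8 + d\right) \left(2 + O\right)$)
$\left(K{\left(c,Q{\left(6 \right)} \right)} - 25\right)^{2} = \left(\left(-16 - 96 + 2 \cdot 5 + 12 \cdot 5\right) - 25\right)^{2} = \left(\left(-16 - 96 + 10 + 60\right) - 25\right)^{2} = \left(-42 - 25\right)^{2} = \left(-67\right)^{2} = 4489$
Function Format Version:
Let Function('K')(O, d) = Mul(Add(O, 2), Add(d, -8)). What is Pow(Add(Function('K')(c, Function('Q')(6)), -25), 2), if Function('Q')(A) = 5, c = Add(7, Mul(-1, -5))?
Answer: 4489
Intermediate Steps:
c = 12 (c = Add(7, 5) = 12)
Function('K')(O, d) = Mul(Add(-8, d), Add(2, O)) (Function('K')(O, d) = Mul(Add(2, O), Add(-8, d)) = Mul(Add(-8, d), Add(2, O)))
Pow(Add(Function('K')(c, Function('Q')(6)), -25), 2) = Pow(Add(Add(-16, Mul(-8, 12), Mul(2, 5), Mul(12, 5)), -25), 2) = Pow(Add(Add(-16, -96, 10, 60), -25), 2) = Pow(Add(-42, -25), 2) = Pow(-67, 2) = 4489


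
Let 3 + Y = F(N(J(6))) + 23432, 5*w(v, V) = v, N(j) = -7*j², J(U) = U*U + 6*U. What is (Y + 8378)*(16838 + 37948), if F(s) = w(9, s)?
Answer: 8713384584/5 ≈ 1.7427e+9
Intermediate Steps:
J(U) = U² + 6*U
w(v, V) = v/5
F(s) = 9/5 (F(s) = (⅕)*9 = 9/5)
Y = 117154/5 (Y = -3 + (9/5 + 23432) = -3 + 117169/5 = 117154/5 ≈ 23431.)
(Y + 8378)*(16838 + 37948) = (117154/5 + 8378)*(16838 + 37948) = (159044/5)*54786 = 8713384584/5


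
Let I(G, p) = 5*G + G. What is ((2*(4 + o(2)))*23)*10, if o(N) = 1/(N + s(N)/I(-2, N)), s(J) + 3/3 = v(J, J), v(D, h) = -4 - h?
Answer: 62560/31 ≈ 2018.1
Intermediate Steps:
I(G, p) = 6*G
s(J) = -5 - J (s(J) = -1 + (-4 - J) = -5 - J)
o(N) = 1/(5/12 + 13*N/12) (o(N) = 1/(N + (-5 - N)/((6*(-2)))) = 1/(N + (-5 - N)/(-12)) = 1/(N + (-5 - N)*(-1/12)) = 1/(N + (5/12 + N/12)) = 1/(5/12 + 13*N/12))
((2*(4 + o(2)))*23)*10 = ((2*(4 + 12/(5 + 13*2)))*23)*10 = ((2*(4 + 12/(5 + 26)))*23)*10 = ((2*(4 + 12/31))*23)*10 = ((2*(136/31))*23)*10 = ((272/31)*23)*10 = (6256/31)*10 = 62560/31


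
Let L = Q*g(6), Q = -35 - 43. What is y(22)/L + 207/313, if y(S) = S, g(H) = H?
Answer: 44995/73242 ≈ 0.61433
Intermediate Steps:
Q = -78
L = -468 (L = -78*6 = -468)
y(22)/L + 207/313 = 22/(-468) + 207/313 = 22*(-1/468) + 207*(1/313) = -11/234 + 207/313 = 44995/73242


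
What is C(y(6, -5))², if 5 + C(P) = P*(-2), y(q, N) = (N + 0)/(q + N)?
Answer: 25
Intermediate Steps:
y(q, N) = N/(N + q)
C(P) = -5 - 2*P (C(P) = -5 + P*(-2) = -5 - 2*P)
C(y(6, -5))² = (-5 - (-10)/(-5 + 6))² = (-5 - (-10)/1)² = (-5 - (-10))² = (-5 - 2*(-5))² = (-5 + 10)² = 5² = 25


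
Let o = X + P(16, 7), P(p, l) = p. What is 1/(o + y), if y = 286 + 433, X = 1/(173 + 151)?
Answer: 324/238141 ≈ 0.0013605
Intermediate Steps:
X = 1/324 ≈ 0.0030864
o = 5185/324 (o = 1/324 + 16 = 5185/324 ≈ 16.003)
y = 719
1/(o + y) = 1/(5185/324 + 719) = 1/(238141/324) = 324/238141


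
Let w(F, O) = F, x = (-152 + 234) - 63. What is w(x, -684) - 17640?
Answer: -17621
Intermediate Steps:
x = 19 (x = 82 - 63 = 19)
w(x, -684) - 17640 = 19 - 17640 = -17621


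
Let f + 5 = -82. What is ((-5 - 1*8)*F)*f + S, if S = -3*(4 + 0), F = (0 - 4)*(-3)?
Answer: 13560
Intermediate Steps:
f = -87 (f = -5 - 82 = -87)
F = 12 (F = -4*(-3) = 12)
S = -12 (S = -3*4 = -12)
((-5 - 1*8)*F)*f + S = ((-5 - 1*8)*12)*(-87) - 12 = ((-5 - 8)*12)*(-87) - 12 = -13*12*(-87) - 12 = -156*(-87) - 12 = 13572 - 12 = 13560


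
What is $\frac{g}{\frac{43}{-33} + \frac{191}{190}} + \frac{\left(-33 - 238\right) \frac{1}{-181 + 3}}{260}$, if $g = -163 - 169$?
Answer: $\frac{96338805157}{86404760} \approx 1115.0$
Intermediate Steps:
$g = -332$ ($g = -163 - 169 = -332$)
$\frac{g}{\frac{43}{-33} + \frac{191}{190}} + \frac{\left(-33 - 238\right) \frac{1}{-181 + 3}}{260} = - \frac{332}{\frac{43}{-33} + \frac{191}{190}} + \frac{\left(-33 - 238\right) \frac{1}{-181 + 3}}{260} = - \frac{332}{43 \left(- \frac{1}{33}\right) + 191 \cdot \frac{1}{190}} + - \frac{271}{-178} \cdot \frac{1}{260} = - \frac{332}{- \frac{43}{33} + \frac{191}{190}} + \left(-271\right) \left(- \frac{1}{178}\right) \frac{1}{260} = - \frac{332}{- \frac{1867}{6270}} + \frac{271}{178} \cdot \frac{1}{260} = \left(-332\right) \left(- \frac{6270}{1867}\right) + \frac{271}{46280} = \frac{2081640}{1867} + \frac{271}{46280} = \frac{96338805157}{86404760}$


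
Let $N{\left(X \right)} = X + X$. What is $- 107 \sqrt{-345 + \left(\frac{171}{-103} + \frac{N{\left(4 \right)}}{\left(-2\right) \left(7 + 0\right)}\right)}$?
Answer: $- \frac{107 i \sqrt{180505234}}{721} \approx - 1993.9 i$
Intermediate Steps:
$N{\left(X \right)} = 2 X$
$- 107 \sqrt{-345 + \left(\frac{171}{-103} + \frac{N{\left(4 \right)}}{\left(-2\right) \left(7 + 0\right)}\right)} = - 107 \sqrt{-345 + \left(\frac{171}{-103} + \frac{2 \cdot 4}{\left(-2\right) \left(7 + 0\right)}\right)} = - 107 \sqrt{-345 + \left(171 \left(- \frac{1}{103}\right) + \frac{8}{\left(-2\right) 7}\right)} = - 107 \sqrt{-345 - \left(\frac{171}{103} - \frac{8}{-14}\right)} = - 107 \sqrt{-345 + \left(- \frac{171}{103} + 8 \left(- \frac{1}{14}\right)\right)} = - 107 \sqrt{-345 - \frac{1609}{721}} = - 107 \sqrt{- \frac{250354}{721}} = - 107 \frac{i \sqrt{180505234}}{721} = - \frac{107 i \sqrt{180505234}}{721}$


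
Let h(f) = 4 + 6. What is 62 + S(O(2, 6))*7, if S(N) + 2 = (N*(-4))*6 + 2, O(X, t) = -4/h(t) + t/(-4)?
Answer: 1906/5 ≈ 381.20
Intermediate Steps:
h(f) = 10
O(X, t) = -⅖ - t/4 (O(X, t) = -4/10 + t/(-4) = -4*⅒ + t*(-¼) = -⅖ - t/4)
S(N) = -24*N (S(N) = -2 + ((N*(-4))*6 + 2) = -2 + (-4*N*6 + 2) = -2 + (-24*N + 2) = -2 + (2 - 24*N) = -24*N)
62 + S(O(2, 6))*7 = 62 - 24*(-⅖ - ¼*6)*7 = 62 - 24*(-⅖ - 3/2)*7 = 62 - 24*(-19/10)*7 = 62 + (228/5)*7 = 62 + 1596/5 = 1906/5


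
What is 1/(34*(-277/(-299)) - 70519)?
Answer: -299/21075763 ≈ -1.4187e-5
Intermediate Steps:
1/(34*(-277/(-299)) - 70519) = 1/(34*(-277*(-1/299)) - 70519) = 1/(34*(277/299) - 70519) = 1/(9418/299 - 70519) = 1/(-21075763/299) = -299/21075763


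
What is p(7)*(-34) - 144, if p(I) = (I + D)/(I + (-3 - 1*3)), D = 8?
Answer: -654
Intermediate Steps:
p(I) = (8 + I)/(-6 + I) (p(I) = (I + 8)/(I + (-3 - 1*3)) = (8 + I)/(I + (-3 - 3)) = (8 + I)/(I - 6) = (8 + I)/(-6 + I))
p(7)*(-34) - 144 = ((8 + 7)/(-6 + 7))*(-34) - 144 = (15/1)*(-34) - 144 = (1*15)*(-34) - 144 = 15*(-34) - 144 = -510 - 144 = -654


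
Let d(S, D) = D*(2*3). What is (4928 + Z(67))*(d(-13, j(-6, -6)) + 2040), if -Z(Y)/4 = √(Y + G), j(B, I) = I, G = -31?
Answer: 9827616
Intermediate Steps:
Z(Y) = -4*√(-31 + Y) (Z(Y) = -4*√(Y - 31) = -4*√(-31 + Y))
d(S, D) = 6*D (d(S, D) = D*6 = 6*D)
(4928 + Z(67))*(d(-13, j(-6, -6)) + 2040) = (4928 - 4*√(-31 + 67))*(6*(-6) + 2040) = (4928 - 4*√36)*(-36 + 2040) = (4928 - 4*6)*2004 = (4928 - 24)*2004 = 4904*2004 = 9827616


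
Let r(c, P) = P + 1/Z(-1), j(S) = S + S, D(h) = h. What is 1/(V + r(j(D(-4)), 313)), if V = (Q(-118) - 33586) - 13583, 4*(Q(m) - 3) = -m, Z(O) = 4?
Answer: -4/187293 ≈ -2.1357e-5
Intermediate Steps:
j(S) = 2*S
r(c, P) = ¼ + P (r(c, P) = P + 1/4 = P + ¼ = ¼ + P)
Q(m) = 3 - m/4 (Q(m) = 3 + (-m)/4 = 3 - m/4)
V = -94273/2 (V = ((3 - ¼*(-118)) - 33586) - 13583 = ((3 + 59/2) - 33586) - 13583 = (65/2 - 33586) - 13583 = -67107/2 - 13583 = -94273/2 ≈ -47137.)
1/(V + r(j(D(-4)), 313)) = 1/(-94273/2 + (¼ + 313)) = 1/(-94273/2 + 1253/4) = 1/(-187293/4) = -4/187293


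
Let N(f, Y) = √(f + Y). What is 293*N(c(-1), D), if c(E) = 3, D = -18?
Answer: 293*I*√15 ≈ 1134.8*I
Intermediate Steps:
N(f, Y) = √(Y + f)
293*N(c(-1), D) = 293*√(-18 + 3) = 293*√(-15) = 293*(I*√15) = 293*I*√15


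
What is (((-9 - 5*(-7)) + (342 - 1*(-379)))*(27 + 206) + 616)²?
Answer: 30508560889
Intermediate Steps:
(((-9 - 5*(-7)) + (342 - 1*(-379)))*(27 + 206) + 616)² = (((-9 + 35) + (342 + 379))*233 + 616)² = ((26 + 721)*233 + 616)² = (747*233 + 616)² = (174051 + 616)² = 174667² = 30508560889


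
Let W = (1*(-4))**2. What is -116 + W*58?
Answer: 812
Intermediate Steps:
W = 16 (W = (-4)**2 = 16)
-116 + W*58 = -116 + 16*58 = -116 + 928 = 812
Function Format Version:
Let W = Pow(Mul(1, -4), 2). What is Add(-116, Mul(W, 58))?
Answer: 812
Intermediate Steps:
W = 16 (W = Pow(-4, 2) = 16)
Add(-116, Mul(W, 58)) = Add(-116, Mul(16, 58)) = Add(-116, 928) = 812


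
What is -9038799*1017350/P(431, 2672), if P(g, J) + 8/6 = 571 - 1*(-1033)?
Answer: -13793433243975/2404 ≈ -5.7377e+9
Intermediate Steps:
P(g, J) = 4808/3 (P(g, J) = -4/3 + (571 - 1*(-1033)) = -4/3 + (571 + 1033) = -4/3 + 1604 = 4808/3)
-9038799*1017350/P(431, 2672) = -9038799/((4808/3)/1017350) = -9038799/((4808/3)*(1/1017350)) = -9038799/2404/1526025 = -9038799*1526025/2404 = -13793433243975/2404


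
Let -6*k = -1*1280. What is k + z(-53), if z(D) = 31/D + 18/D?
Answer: 33773/159 ≈ 212.41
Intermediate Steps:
z(D) = 49/D
k = 640/3 (k = -(-1)*1280/6 = -1/6*(-1280) = 640/3 ≈ 213.33)
k + z(-53) = 640/3 + 49/(-53) = 640/3 + 49*(-1/53) = 640/3 - 49/53 = 33773/159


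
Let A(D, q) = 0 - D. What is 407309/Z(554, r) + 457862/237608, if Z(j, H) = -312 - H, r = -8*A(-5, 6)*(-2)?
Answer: -246429579/237608 ≈ -1037.1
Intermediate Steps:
A(D, q) = -D
r = 80 (r = -(-8)*(-5)*(-2) = -8*5*(-2) = -40*(-2) = 80)
407309/Z(554, r) + 457862/237608 = 407309/(-312 - 1*80) + 457862/237608 = 407309/(-312 - 80) + 457862*(1/237608) = 407309/(-392) + 228931/118804 = 407309*(-1/392) + 228931/118804 = -58187/56 + 228931/118804 = -246429579/237608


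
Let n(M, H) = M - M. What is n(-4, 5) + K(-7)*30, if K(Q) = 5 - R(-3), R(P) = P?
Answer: 240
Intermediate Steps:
n(M, H) = 0
K(Q) = 8 (K(Q) = 5 - 1*(-3) = 5 + 3 = 8)
n(-4, 5) + K(-7)*30 = 0 + 8*30 = 0 + 240 = 240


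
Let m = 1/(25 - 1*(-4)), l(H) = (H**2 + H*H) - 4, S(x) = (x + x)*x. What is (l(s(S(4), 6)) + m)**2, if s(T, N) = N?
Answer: 3892729/841 ≈ 4628.7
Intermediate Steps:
S(x) = 2*x**2 (S(x) = (2*x)*x = 2*x**2)
l(H) = -4 + 2*H**2 (l(H) = (H**2 + H**2) - 4 = 2*H**2 - 4 = -4 + 2*H**2)
m = 1/29 (m = 1/(25 + 4) = 1/29 ≈ 0.034483)
(l(s(S(4), 6)) + m)**2 = ((-4 + 2*6**2) + 1/29)**2 = ((-4 + 2*36) + 1/29)**2 = ((-4 + 72) + 1/29)**2 = (68 + 1/29)**2 = (1973/29)**2 = 3892729/841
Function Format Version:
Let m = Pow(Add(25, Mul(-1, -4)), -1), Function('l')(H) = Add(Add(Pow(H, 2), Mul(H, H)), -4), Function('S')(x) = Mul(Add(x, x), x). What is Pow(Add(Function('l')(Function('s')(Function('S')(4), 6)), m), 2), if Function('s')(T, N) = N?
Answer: Rational(3892729, 841) ≈ 4628.7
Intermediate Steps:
Function('S')(x) = Mul(2, Pow(x, 2)) (Function('S')(x) = Mul(Mul(2, x), x) = Mul(2, Pow(x, 2)))
Function('l')(H) = Add(-4, Mul(2, Pow(H, 2))) (Function('l')(H) = Add(Add(Pow(H, 2), Pow(H, 2)), -4) = Add(Mul(2, Pow(H, 2)), -4) = Add(-4, Mul(2, Pow(H, 2))))
m = Rational(1, 29) (m = Pow(Add(25, 4), -1) = Pow(29, -1) = Rational(1, 29) ≈ 0.034483)
Pow(Add(Function('l')(Function('s')(Function('S')(4), 6)), m), 2) = Pow(Add(Add(-4, Mul(2, Pow(6, 2))), Rational(1, 29)), 2) = Pow(Add(Add(-4, Mul(2, 36)), Rational(1, 29)), 2) = Pow(Add(Add(-4, 72), Rational(1, 29)), 2) = Pow(Add(68, Rational(1, 29)), 2) = Pow(Rational(1973, 29), 2) = Rational(3892729, 841)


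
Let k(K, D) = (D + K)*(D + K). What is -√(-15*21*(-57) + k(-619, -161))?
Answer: -3*√69595 ≈ -791.43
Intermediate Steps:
k(K, D) = (D + K)²
-√(-15*21*(-57) + k(-619, -161)) = -√(-15*21*(-57) + (-161 - 619)²) = -√(-315*(-57) + (-780)²) = -√(17955 + 608400) = -√626355 = -3*√69595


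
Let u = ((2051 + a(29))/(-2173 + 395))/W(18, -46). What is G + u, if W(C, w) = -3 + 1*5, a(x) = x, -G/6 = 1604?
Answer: -8556256/889 ≈ -9624.6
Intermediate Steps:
G = -9624 (G = -6*1604 = -9624)
W(C, w) = 2 (W(C, w) = -3 + 5 = 2)
u = -520/889 (u = ((2051 + 29)/(-2173 + 395))/2 = (2080/(-1778))*(½) = (2080*(-1/1778))*(½) = -1040/889*½ = -520/889 ≈ -0.58493)
G + u = -9624 - 520/889 = -8556256/889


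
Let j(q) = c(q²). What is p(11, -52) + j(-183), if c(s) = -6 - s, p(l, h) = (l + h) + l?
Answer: -33525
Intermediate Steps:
p(l, h) = h + 2*l (p(l, h) = (h + l) + l = h + 2*l)
j(q) = -6 - q²
p(11, -52) + j(-183) = (-52 + 2*11) + (-6 - 1*(-183)²) = (-52 + 22) + (-6 - 1*33489) = -30 + (-6 - 33489) = -30 - 33495 = -33525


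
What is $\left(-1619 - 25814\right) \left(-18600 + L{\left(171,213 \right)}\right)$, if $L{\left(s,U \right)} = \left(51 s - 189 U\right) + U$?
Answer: $1369537659$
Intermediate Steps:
$L{\left(s,U \right)} = - 188 U + 51 s$ ($L{\left(s,U \right)} = \left(- 189 U + 51 s\right) + U = - 188 U + 51 s$)
$\left(-1619 - 25814\right) \left(-18600 + L{\left(171,213 \right)}\right) = \left(-1619 - 25814\right) \left(-18600 + \left(\left(-188\right) 213 + 51 \cdot 171\right)\right) = - 27433 \left(-18600 + \left(-40044 + 8721\right)\right) = - 27433 \left(-18600 - 31323\right) = \left(-27433\right) \left(-49923\right) = 1369537659$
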